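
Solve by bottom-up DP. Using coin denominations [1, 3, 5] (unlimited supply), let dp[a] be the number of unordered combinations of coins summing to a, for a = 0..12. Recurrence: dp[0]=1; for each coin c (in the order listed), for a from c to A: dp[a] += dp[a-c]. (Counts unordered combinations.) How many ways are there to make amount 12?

9

after  coin     0     1     2     3     4     5     6     7     8     9    10    11    12
          1     1     1     1     1     1     1     1     1     1     1     1     1     1
          3     1     1     1     2     2     2     3     3     3     4     4     4     5
          5     1     1     1     2     2     3     4     4     5     6     7     8     9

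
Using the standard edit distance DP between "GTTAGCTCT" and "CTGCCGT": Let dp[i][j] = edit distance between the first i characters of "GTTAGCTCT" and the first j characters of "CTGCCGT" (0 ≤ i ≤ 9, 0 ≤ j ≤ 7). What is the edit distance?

   ''  C  T  G  C  C  G  T
''  0  1  2  3  4  5  6  7
 G  1  1  2  2  3  4  5  6
 T  2  2  1  2  3  4  5  5
 T  3  3  2  2  3  4  5  5
 A  4  4  3  3  3  4  5  6
 G  5  5  4  3  4  4  4  5
 C  6  5  5  4  3  4  5  5
 T  7  6  5  5  4  4  5  5
 C  8  7  6  6  5  4  5  6
 T  9  8  7  7  6  5  5  5

5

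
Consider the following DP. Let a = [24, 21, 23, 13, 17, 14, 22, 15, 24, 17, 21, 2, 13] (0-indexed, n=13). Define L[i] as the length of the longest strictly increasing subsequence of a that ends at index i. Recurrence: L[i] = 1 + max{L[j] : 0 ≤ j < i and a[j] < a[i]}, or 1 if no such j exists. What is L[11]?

   i    0    1    2    3    4    5    6    7    8    9   10   11   12
a[i]   24   21   23   13   17   14   22   15   24   17   21    2   13
L[i]    1    1    2    1    2    2    3    3    4    4    5    1    2

1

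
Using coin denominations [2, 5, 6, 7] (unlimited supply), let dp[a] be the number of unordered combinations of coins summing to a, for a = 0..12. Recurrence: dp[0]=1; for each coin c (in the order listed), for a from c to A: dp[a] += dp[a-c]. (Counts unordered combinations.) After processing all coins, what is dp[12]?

after  coin     0     1     2     3     4     5     6     7     8     9    10    11    12
          2     1     0     1     0     1     0     1     0     1     0     1     0     1
          5     1     0     1     0     1     1     1     1     1     1     2     1     2
          6     1     0     1     0     1     1     2     1     2     1     3     2     4
          7     1     0     1     0     1     1     2     2     2     2     3     3     5

5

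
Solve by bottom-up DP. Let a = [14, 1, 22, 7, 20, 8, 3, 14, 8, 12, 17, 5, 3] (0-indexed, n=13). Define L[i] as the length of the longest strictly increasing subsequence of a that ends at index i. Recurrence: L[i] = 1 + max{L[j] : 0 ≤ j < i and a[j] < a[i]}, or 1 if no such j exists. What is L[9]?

   i    0    1    2    3    4    5    6    7    8    9   10   11   12
a[i]   14    1   22    7   20    8    3   14    8   12   17    5    3
L[i]    1    1    2    2    3    3    2    4    3    4    5    3    2

4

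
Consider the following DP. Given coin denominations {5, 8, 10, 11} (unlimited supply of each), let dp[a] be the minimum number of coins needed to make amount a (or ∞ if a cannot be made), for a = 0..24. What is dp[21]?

2

 a  0  1  2  3  4  5  6  7  8  9 10 11 12 13 14 15 16 17 18 19 20 21 22 23 24
dp  0  -  -  -  -  1  -  -  1  -  1  1  -  2  -  2  2  -  2  2  2  2  2  3  3
(- denotes ∞ / unreachable)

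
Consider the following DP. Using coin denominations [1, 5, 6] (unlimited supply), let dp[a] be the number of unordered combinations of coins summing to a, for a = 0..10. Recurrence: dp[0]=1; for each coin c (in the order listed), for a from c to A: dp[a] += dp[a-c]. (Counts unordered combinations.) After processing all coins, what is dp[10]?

4

after  coin     0     1     2     3     4     5     6     7     8     9    10
          1     1     1     1     1     1     1     1     1     1     1     1
          5     1     1     1     1     1     2     2     2     2     2     3
          6     1     1     1     1     1     2     3     3     3     3     4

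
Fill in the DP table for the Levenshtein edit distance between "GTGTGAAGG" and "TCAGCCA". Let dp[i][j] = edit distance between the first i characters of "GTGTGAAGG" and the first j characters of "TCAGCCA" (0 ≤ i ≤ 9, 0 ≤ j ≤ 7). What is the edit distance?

7

   ''  T  C  A  G  C  C  A
''  0  1  2  3  4  5  6  7
 G  1  1  2  3  3  4  5  6
 T  2  1  2  3  4  4  5  6
 G  3  2  2  3  3  4  5  6
 T  4  3  3  3  4  4  5  6
 G  5  4  4  4  3  4  5  6
 A  6  5  5  4  4  4  5  5
 A  7  6  6  5  5  5  5  5
 G  8  7  7  6  5  6  6  6
 G  9  8  8  7  6  6  7  7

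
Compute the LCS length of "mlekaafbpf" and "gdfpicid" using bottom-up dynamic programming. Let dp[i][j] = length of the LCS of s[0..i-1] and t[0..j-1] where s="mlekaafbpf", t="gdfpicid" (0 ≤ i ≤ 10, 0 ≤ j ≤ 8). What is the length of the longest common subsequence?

2

   ''  g  d  f  p  i  c  i  d
''  0  0  0  0  0  0  0  0  0
 m  0  0  0  0  0  0  0  0  0
 l  0  0  0  0  0  0  0  0  0
 e  0  0  0  0  0  0  0  0  0
 k  0  0  0  0  0  0  0  0  0
 a  0  0  0  0  0  0  0  0  0
 a  0  0  0  0  0  0  0  0  0
 f  0  0  0  1  1  1  1  1  1
 b  0  0  0  1  1  1  1  1  1
 p  0  0  0  1  2  2  2  2  2
 f  0  0  0  1  2  2  2  2  2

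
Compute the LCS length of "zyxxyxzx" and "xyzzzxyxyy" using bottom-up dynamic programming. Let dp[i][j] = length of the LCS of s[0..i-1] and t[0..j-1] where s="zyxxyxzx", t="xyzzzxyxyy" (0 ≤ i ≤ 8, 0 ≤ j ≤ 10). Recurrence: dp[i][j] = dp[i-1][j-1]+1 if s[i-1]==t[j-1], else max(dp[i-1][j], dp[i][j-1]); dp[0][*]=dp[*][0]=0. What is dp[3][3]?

1

   ''  x  y  z  z  z  x  y  x  y  y
''  0  0  0  0  0  0  0  0  0  0  0
 z  0  0  0  1  1  1  1  1  1  1  1
 y  0  0  1  1  1  1  1  2  2  2  2
 x  0  1  1  1  1  1  2  2  3  3  3
 x  0  1  1  1  1  1  2  2  3  3  3
 y  0  1  2  2  2  2  2  3  3  4  4
 x  0  1  2  2  2  2  3  3  4  4  4
 z  0  1  2  3  3  3  3  3  4  4  4
 x  0  1  2  3  3  3  4  4  4  4  4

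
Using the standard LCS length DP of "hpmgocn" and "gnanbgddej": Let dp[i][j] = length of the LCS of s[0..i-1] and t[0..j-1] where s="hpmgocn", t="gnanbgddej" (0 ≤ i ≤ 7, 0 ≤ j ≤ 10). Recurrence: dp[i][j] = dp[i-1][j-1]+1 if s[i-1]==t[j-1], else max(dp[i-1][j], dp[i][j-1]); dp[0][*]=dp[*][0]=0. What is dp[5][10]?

   ''  g  n  a  n  b  g  d  d  e  j
''  0  0  0  0  0  0  0  0  0  0  0
 h  0  0  0  0  0  0  0  0  0  0  0
 p  0  0  0  0  0  0  0  0  0  0  0
 m  0  0  0  0  0  0  0  0  0  0  0
 g  0  1  1  1  1  1  1  1  1  1  1
 o  0  1  1  1  1  1  1  1  1  1  1
 c  0  1  1  1  1  1  1  1  1  1  1
 n  0  1  2  2  2  2  2  2  2  2  2

1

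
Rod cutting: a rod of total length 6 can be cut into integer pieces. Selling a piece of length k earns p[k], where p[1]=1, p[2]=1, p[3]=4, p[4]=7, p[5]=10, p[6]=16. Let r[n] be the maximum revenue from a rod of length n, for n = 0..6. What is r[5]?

   n    0    1    2    3    4    5    6
r[n]    0    1    2    4    7   10   16

10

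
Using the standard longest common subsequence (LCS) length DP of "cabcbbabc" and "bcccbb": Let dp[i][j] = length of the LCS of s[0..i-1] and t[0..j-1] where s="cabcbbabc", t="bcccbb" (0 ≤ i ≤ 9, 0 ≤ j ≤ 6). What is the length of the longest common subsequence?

   ''  b  c  c  c  b  b
''  0  0  0  0  0  0  0
 c  0  0  1  1  1  1  1
 a  0  0  1  1  1  1  1
 b  0  1  1  1  1  2  2
 c  0  1  2  2  2  2  2
 b  0  1  2  2  2  3  3
 b  0  1  2  2  2  3  4
 a  0  1  2  2  2  3  4
 b  0  1  2  2  2  3  4
 c  0  1  2  3  3  3  4

4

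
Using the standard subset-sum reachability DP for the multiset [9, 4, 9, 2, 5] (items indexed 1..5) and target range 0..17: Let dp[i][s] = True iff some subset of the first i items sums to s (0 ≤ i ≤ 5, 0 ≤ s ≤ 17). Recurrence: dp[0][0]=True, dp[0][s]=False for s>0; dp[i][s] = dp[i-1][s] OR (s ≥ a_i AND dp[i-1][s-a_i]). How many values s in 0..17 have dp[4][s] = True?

i\s   0   1   2   3   4   5   6   7   8   9  10  11  12  13  14  15  16  17
  0   T   F   F   F   F   F   F   F   F   F   F   F   F   F   F   F   F   F
  1   T   F   F   F   F   F   F   F   F   T   F   F   F   F   F   F   F   F
  2   T   F   F   F   T   F   F   F   F   T   F   F   F   T   F   F   F   F
  3   T   F   F   F   T   F   F   F   F   T   F   F   F   T   F   F   F   F
  4   T   F   T   F   T   F   T   F   F   T   F   T   F   T   F   T   F   F
  5   T   F   T   F   T   T   T   T   F   T   F   T   F   T   T   T   T   F

8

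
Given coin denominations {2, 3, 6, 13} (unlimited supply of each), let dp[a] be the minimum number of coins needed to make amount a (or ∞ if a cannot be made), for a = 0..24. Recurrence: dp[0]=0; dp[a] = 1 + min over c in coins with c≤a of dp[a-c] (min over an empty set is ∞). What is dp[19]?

 a  0  1  2  3  4  5  6  7  8  9 10 11 12 13 14 15 16 17 18 19 20 21 22 23 24
dp  0  -  1  1  2  2  1  3  2  2  3  3  2  1  3  2  2  3  3  2  4  3  3  4  4
(- denotes ∞ / unreachable)

2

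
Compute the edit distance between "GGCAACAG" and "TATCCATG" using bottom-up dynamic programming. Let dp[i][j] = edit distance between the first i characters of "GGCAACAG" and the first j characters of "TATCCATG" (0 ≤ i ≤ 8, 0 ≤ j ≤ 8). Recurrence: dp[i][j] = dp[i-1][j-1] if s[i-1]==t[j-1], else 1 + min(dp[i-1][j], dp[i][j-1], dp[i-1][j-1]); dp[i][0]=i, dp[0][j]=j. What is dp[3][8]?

   ''  T  A  T  C  C  A  T  G
''  0  1  2  3  4  5  6  7  8
 G  1  1  2  3  4  5  6  7  7
 G  2  2  2  3  4  5  6  7  7
 C  3  3  3  3  3  4  5  6  7
 A  4  4  3  4  4  4  4  5  6
 A  5  5  4  4  5  5  4  5  6
 C  6  6  5  5  4  5  5  5  6
 A  7  7  6  6  5  5  5  6  6
 G  8  8  7  7  6  6  6  6  6

7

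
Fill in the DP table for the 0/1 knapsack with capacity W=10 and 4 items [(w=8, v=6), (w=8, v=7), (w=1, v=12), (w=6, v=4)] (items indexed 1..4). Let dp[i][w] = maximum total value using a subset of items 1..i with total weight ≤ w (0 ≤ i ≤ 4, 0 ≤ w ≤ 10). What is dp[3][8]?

12

i\w   0   1   2   3   4   5   6   7   8   9  10
  0   0   0   0   0   0   0   0   0   0   0   0
  1   0   0   0   0   0   0   0   0   6   6   6
  2   0   0   0   0   0   0   0   0   7   7   7
  3   0  12  12  12  12  12  12  12  12  19  19
  4   0  12  12  12  12  12  12  16  16  19  19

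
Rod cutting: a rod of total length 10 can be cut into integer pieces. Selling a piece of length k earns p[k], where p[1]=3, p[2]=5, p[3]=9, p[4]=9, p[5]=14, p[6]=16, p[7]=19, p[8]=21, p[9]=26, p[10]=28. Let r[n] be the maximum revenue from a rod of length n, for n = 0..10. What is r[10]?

30

   n    0    1    2    3    4    5    6    7    8    9   10
r[n]    0    3    6    9   12   15   18   21   24   27   30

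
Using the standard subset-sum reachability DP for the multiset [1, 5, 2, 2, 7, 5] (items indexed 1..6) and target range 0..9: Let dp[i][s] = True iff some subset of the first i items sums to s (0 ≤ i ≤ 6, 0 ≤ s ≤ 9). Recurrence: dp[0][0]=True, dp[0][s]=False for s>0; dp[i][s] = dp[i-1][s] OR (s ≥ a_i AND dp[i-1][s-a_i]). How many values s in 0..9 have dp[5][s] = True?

10

i\s   0   1   2   3   4   5   6   7   8   9
  0   T   F   F   F   F   F   F   F   F   F
  1   T   T   F   F   F   F   F   F   F   F
  2   T   T   F   F   F   T   T   F   F   F
  3   T   T   T   T   F   T   T   T   T   F
  4   T   T   T   T   T   T   T   T   T   T
  5   T   T   T   T   T   T   T   T   T   T
  6   T   T   T   T   T   T   T   T   T   T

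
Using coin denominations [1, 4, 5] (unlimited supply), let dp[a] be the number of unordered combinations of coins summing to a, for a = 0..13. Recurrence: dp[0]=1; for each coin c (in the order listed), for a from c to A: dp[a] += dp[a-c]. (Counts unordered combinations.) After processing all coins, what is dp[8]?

4

after  coin     0     1     2     3     4     5     6     7     8     9    10    11    12    13
          1     1     1     1     1     1     1     1     1     1     1     1     1     1     1
          4     1     1     1     1     2     2     2     2     3     3     3     3     4     4
          5     1     1     1     1     2     3     3     3     4     5     6     6     7     8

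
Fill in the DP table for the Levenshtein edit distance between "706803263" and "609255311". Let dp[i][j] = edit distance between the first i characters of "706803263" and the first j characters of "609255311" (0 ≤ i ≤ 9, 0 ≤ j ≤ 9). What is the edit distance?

8

   ''  6  0  9  2  5  5  3  1  1
''  0  1  2  3  4  5  6  7  8  9
 7  1  1  2  3  4  5  6  7  8  9
 0  2  2  1  2  3  4  5  6  7  8
 6  3  2  2  2  3  4  5  6  7  8
 8  4  3  3  3  3  4  5  6  7  8
 0  5  4  3  4  4  4  5  6  7  8
 3  6  5  4  4  5  5  5  5  6  7
 2  7  6  5  5  4  5  6  6  6  7
 6  8  7  6  6  5  5  6  7  7  7
 3  9  8  7  7  6  6  6  6  7  8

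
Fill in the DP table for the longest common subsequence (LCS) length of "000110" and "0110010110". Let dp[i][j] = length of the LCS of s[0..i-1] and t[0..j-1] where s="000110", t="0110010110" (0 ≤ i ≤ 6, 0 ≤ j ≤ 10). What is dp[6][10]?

6

   ''  0  1  1  0  0  1  0  1  1  0
''  0  0  0  0  0  0  0  0  0  0  0
 0  0  1  1  1  1  1  1  1  1  1  1
 0  0  1  1  1  2  2  2  2  2  2  2
 0  0  1  1  1  2  3  3  3  3  3  3
 1  0  1  2  2  2  3  4  4  4  4  4
 1  0  1  2  3  3  3  4  4  5  5  5
 0  0  1  2  3  4  4  4  5  5  5  6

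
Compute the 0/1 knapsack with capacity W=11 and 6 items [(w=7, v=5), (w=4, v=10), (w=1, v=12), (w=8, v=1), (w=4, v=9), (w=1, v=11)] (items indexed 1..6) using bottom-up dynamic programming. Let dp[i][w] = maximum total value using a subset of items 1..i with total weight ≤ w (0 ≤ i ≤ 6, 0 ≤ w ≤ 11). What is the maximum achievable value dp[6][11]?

i\w   0   1   2   3   4   5   6   7   8   9  10  11
  0   0   0   0   0   0   0   0   0   0   0   0   0
  1   0   0   0   0   0   0   0   5   5   5   5   5
  2   0   0   0   0  10  10  10  10  10  10  10  15
  3   0  12  12  12  12  22  22  22  22  22  22  22
  4   0  12  12  12  12  22  22  22  22  22  22  22
  5   0  12  12  12  12  22  22  22  22  31  31  31
  6   0  12  23  23  23  23  33  33  33  33  42  42

42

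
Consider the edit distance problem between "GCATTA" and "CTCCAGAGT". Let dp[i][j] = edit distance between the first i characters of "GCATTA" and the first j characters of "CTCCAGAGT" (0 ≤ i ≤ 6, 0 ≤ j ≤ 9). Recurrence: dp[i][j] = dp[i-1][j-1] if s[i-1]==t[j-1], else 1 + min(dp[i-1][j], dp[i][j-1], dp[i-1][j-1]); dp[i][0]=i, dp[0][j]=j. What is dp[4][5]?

4

   ''  C  T  C  C  A  G  A  G  T
''  0  1  2  3  4  5  6  7  8  9
 G  1  1  2  3  4  5  5  6  7  8
 C  2  1  2  2  3  4  5  6  7  8
 A  3  2  2  3  3  3  4  5  6  7
 T  4  3  2  3  4  4  4  5  6  6
 T  5  4  3  3  4  5  5  5  6  6
 A  6  5  4  4  4  4  5  5  6  7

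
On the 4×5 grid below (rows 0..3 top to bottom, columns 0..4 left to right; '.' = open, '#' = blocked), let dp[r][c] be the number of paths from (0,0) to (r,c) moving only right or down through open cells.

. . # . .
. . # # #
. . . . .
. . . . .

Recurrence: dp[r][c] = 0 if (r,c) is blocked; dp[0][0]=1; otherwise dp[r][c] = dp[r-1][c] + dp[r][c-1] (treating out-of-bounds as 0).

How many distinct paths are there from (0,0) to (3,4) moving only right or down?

r\c   0   1   2   3   4
  0   1   1   0   0   0
  1   1   2   0   0   0
  2   1   3   3   3   3
  3   1   4   7  10  13

13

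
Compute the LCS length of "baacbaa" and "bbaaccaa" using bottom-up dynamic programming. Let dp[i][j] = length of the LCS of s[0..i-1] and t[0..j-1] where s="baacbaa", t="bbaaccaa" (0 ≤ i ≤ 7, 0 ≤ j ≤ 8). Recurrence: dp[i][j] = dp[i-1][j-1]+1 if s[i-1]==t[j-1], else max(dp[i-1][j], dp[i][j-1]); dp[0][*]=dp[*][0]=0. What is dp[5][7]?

4

   ''  b  b  a  a  c  c  a  a
''  0  0  0  0  0  0  0  0  0
 b  0  1  1  1  1  1  1  1  1
 a  0  1  1  2  2  2  2  2  2
 a  0  1  1  2  3  3  3  3  3
 c  0  1  1  2  3  4  4  4  4
 b  0  1  2  2  3  4  4  4  4
 a  0  1  2  3  3  4  4  5  5
 a  0  1  2  3  4  4  4  5  6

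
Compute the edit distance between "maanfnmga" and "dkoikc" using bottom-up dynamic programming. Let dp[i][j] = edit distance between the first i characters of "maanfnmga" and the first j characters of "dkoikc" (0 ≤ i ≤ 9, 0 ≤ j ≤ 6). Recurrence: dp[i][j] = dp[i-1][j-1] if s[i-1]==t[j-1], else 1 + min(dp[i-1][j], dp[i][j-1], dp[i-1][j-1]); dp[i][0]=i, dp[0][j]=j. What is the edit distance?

9

   ''  d  k  o  i  k  c
''  0  1  2  3  4  5  6
 m  1  1  2  3  4  5  6
 a  2  2  2  3  4  5  6
 a  3  3  3  3  4  5  6
 n  4  4  4  4  4  5  6
 f  5  5  5  5  5  5  6
 n  6  6  6  6  6  6  6
 m  7  7  7  7  7  7  7
 g  8  8  8  8  8  8  8
 a  9  9  9  9  9  9  9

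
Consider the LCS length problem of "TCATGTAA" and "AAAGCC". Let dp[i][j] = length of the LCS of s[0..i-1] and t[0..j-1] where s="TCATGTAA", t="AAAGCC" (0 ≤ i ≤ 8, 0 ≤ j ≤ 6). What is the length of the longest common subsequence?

   ''  A  A  A  G  C  C
''  0  0  0  0  0  0  0
 T  0  0  0  0  0  0  0
 C  0  0  0  0  0  1  1
 A  0  1  1  1  1  1  1
 T  0  1  1  1  1  1  1
 G  0  1  1  1  2  2  2
 T  0  1  1  1  2  2  2
 A  0  1  2  2  2  2  2
 A  0  1  2  3  3  3  3

3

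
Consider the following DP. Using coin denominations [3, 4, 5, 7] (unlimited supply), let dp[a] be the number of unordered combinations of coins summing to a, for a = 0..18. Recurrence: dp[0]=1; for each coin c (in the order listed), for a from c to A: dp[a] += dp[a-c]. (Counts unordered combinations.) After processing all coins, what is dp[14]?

after  coin     0     1     2     3     4     5     6     7     8     9    10    11    12    13    14    15    16    17    18
          3     1     0     0     1     0     0     1     0     0     1     0     0     1     0     0     1     0     0     1
          4     1     0     0     1     1     0     1     1     1     1     1     1     2     1     1     2     2     1     2
          5     1     0     0     1     1     1     1     1     2     2     2     2     3     3     3     4     4     4     5
          7     1     0     0     1     1     1     1     2     2     2     3     3     4     4     5     6     6     7     8

5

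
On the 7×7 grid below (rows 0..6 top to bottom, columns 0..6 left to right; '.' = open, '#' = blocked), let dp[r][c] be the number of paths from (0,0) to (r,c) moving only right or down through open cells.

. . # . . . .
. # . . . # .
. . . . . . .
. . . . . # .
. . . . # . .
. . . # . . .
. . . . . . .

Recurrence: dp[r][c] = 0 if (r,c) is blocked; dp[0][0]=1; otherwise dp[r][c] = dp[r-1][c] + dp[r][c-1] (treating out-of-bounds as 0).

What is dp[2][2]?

r\c   0   1   2   3   4   5   6
  0   1   1   0   0   0   0   0
  1   1   0   0   0   0   0   0
  2   1   1   1   1   1   1   1
  3   1   2   3   4   5   0   1
  4   1   3   6  10   0   0   1
  5   1   4  10   0   0   0   1
  6   1   5  15  15  15  15  16

1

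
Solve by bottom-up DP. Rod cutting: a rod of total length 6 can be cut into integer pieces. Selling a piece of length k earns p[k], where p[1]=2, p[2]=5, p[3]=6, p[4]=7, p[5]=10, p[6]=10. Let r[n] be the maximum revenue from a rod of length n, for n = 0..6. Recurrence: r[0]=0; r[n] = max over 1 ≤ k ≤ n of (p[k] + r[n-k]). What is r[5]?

12

   n    0    1    2    3    4    5    6
r[n]    0    2    5    7   10   12   15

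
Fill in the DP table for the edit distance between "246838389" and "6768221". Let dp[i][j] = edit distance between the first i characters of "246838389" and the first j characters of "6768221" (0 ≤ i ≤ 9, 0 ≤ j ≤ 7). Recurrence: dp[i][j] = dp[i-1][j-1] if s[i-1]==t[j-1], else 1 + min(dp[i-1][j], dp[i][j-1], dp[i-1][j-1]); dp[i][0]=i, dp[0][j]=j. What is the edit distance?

   ''  6  7  6  8  2  2  1
''  0  1  2  3  4  5  6  7
 2  1  1  2  3  4  4  5  6
 4  2  2  2  3  4  5  5  6
 6  3  2  3  2  3  4  5  6
 8  4  3  3  3  2  3  4  5
 3  5  4  4  4  3  3  4  5
 8  6  5  5  5  4  4  4  5
 3  7  6  6  6  5  5  5  5
 8  8  7  7  7  6  6  6  6
 9  9  8  8  8  7  7  7  7

7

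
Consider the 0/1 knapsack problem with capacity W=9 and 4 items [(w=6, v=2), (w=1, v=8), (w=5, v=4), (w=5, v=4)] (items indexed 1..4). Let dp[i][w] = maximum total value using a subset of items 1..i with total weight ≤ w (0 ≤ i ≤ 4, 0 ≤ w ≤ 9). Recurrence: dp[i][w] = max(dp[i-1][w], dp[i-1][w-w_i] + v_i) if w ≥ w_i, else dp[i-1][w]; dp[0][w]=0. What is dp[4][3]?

8

i\w   0   1   2   3   4   5   6   7   8   9
  0   0   0   0   0   0   0   0   0   0   0
  1   0   0   0   0   0   0   2   2   2   2
  2   0   8   8   8   8   8   8  10  10  10
  3   0   8   8   8   8   8  12  12  12  12
  4   0   8   8   8   8   8  12  12  12  12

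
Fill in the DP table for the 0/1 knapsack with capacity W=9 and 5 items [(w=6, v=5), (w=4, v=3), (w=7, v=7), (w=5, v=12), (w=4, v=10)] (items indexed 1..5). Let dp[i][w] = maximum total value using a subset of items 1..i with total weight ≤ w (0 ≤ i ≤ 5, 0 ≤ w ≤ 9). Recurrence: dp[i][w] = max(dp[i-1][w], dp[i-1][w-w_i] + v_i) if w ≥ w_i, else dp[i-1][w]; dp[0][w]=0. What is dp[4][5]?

i\w   0   1   2   3   4   5   6   7   8   9
  0   0   0   0   0   0   0   0   0   0   0
  1   0   0   0   0   0   0   5   5   5   5
  2   0   0   0   0   3   3   5   5   5   5
  3   0   0   0   0   3   3   5   7   7   7
  4   0   0   0   0   3  12  12  12  12  15
  5   0   0   0   0  10  12  12  12  13  22

12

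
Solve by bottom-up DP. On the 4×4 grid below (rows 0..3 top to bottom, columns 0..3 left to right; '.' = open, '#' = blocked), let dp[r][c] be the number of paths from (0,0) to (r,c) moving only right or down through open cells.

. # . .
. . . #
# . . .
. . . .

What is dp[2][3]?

2

r\c   0   1   2   3
  0   1   0   0   0
  1   1   1   1   0
  2   0   1   2   2
  3   0   1   3   5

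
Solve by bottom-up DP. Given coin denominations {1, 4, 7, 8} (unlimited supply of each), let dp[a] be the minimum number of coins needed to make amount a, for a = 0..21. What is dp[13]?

3

 a  0  1  2  3  4  5  6  7  8  9 10 11 12 13 14 15 16 17 18 19 20 21
dp  0  1  2  3  1  2  3  1  1  2  3  2  2  3  2  2  2  3  3  3  3  3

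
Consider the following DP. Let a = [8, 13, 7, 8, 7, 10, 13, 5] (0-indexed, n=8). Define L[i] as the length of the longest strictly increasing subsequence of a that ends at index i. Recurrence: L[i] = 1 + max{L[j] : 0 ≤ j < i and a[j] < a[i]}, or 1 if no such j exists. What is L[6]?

   i    0    1    2    3    4    5    6    7
a[i]    8   13    7    8    7   10   13    5
L[i]    1    2    1    2    1    3    4    1

4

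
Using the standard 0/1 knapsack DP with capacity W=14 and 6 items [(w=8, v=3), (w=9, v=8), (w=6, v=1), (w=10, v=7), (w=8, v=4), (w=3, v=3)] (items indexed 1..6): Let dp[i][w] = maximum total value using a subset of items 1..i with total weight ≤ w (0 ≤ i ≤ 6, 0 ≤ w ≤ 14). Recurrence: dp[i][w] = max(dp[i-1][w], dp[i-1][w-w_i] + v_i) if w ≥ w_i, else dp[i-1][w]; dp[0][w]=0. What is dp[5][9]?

i\w   0   1   2   3   4   5   6   7   8   9  10  11  12  13  14
  0   0   0   0   0   0   0   0   0   0   0   0   0   0   0   0
  1   0   0   0   0   0   0   0   0   3   3   3   3   3   3   3
  2   0   0   0   0   0   0   0   0   3   8   8   8   8   8   8
  3   0   0   0   0   0   0   1   1   3   8   8   8   8   8   8
  4   0   0   0   0   0   0   1   1   3   8   8   8   8   8   8
  5   0   0   0   0   0   0   1   1   4   8   8   8   8   8   8
  6   0   0   0   3   3   3   3   3   4   8   8   8  11  11  11

8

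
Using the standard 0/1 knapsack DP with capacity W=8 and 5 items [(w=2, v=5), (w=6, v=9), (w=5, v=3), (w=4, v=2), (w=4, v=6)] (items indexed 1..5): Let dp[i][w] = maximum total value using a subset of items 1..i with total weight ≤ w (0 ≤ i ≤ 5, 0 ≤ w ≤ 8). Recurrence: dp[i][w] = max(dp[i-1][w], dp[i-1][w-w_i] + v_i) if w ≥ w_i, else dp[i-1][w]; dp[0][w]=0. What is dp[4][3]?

i\w   0   1   2   3   4   5   6   7   8
  0   0   0   0   0   0   0   0   0   0
  1   0   0   5   5   5   5   5   5   5
  2   0   0   5   5   5   5   9   9  14
  3   0   0   5   5   5   5   9   9  14
  4   0   0   5   5   5   5   9   9  14
  5   0   0   5   5   6   6  11  11  14

5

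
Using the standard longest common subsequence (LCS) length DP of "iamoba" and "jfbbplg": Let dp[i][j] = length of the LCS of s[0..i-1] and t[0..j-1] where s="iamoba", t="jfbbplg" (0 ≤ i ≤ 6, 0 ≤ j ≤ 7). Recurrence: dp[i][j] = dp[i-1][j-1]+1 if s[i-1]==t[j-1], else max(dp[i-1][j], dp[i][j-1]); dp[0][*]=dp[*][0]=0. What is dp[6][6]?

   ''  j  f  b  b  p  l  g
''  0  0  0  0  0  0  0  0
 i  0  0  0  0  0  0  0  0
 a  0  0  0  0  0  0  0  0
 m  0  0  0  0  0  0  0  0
 o  0  0  0  0  0  0  0  0
 b  0  0  0  1  1  1  1  1
 a  0  0  0  1  1  1  1  1

1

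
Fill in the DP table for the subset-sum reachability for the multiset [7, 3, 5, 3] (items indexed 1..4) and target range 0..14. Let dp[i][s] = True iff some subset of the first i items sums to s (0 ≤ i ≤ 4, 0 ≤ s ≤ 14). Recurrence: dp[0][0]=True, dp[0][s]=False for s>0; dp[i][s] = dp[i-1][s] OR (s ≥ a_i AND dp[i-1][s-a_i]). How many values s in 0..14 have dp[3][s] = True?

7

i\s   0   1   2   3   4   5   6   7   8   9  10  11  12  13  14
  0   T   F   F   F   F   F   F   F   F   F   F   F   F   F   F
  1   T   F   F   F   F   F   F   T   F   F   F   F   F   F   F
  2   T   F   F   T   F   F   F   T   F   F   T   F   F   F   F
  3   T   F   F   T   F   T   F   T   T   F   T   F   T   F   F
  4   T   F   F   T   F   T   T   T   T   F   T   T   T   T   F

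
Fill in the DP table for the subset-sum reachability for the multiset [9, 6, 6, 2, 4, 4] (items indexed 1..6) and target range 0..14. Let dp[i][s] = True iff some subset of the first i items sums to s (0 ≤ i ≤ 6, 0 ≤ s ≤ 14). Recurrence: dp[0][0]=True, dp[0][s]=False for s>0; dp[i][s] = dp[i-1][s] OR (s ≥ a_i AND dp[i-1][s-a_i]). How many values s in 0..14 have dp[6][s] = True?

11

i\s   0   1   2   3   4   5   6   7   8   9  10  11  12  13  14
  0   T   F   F   F   F   F   F   F   F   F   F   F   F   F   F
  1   T   F   F   F   F   F   F   F   F   T   F   F   F   F   F
  2   T   F   F   F   F   F   T   F   F   T   F   F   F   F   F
  3   T   F   F   F   F   F   T   F   F   T   F   F   T   F   F
  4   T   F   T   F   F   F   T   F   T   T   F   T   T   F   T
  5   T   F   T   F   T   F   T   F   T   T   T   T   T   T   T
  6   T   F   T   F   T   F   T   F   T   T   T   T   T   T   T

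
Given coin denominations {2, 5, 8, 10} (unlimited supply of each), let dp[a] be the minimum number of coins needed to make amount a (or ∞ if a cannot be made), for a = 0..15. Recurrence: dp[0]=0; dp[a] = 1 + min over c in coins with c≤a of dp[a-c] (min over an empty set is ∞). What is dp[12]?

 a  0  1  2  3  4  5  6  7  8  9 10 11 12 13 14 15
dp  0  -  1  -  2  1  3  2  1  3  1  4  2  2  3  2
(- denotes ∞ / unreachable)

2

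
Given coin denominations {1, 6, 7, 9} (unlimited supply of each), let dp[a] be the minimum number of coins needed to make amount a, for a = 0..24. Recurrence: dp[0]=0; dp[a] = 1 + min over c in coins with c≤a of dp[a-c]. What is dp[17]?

3

 a  0  1  2  3  4  5  6  7  8  9 10 11 12 13 14 15 16 17 18 19 20 21 22 23 24
dp  0  1  2  3  4  5  1  1  2  1  2  3  2  2  2  2  2  3  2  3  3  3  3  3  3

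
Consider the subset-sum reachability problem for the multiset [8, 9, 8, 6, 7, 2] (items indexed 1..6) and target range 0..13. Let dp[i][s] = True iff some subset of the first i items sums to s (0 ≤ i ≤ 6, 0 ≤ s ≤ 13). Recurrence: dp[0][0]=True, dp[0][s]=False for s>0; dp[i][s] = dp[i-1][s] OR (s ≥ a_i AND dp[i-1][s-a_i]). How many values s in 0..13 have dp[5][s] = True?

6

i\s   0   1   2   3   4   5   6   7   8   9  10  11  12  13
  0   T   F   F   F   F   F   F   F   F   F   F   F   F   F
  1   T   F   F   F   F   F   F   F   T   F   F   F   F   F
  2   T   F   F   F   F   F   F   F   T   T   F   F   F   F
  3   T   F   F   F   F   F   F   F   T   T   F   F   F   F
  4   T   F   F   F   F   F   T   F   T   T   F   F   F   F
  5   T   F   F   F   F   F   T   T   T   T   F   F   F   T
  6   T   F   T   F   F   F   T   T   T   T   T   T   F   T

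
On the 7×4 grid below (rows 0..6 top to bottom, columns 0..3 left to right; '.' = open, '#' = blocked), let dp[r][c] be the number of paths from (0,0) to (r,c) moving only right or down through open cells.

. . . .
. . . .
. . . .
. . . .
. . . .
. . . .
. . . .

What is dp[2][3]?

r\c   0   1   2   3
  0   1   1   1   1
  1   1   2   3   4
  2   1   3   6  10
  3   1   4  10  20
  4   1   5  15  35
  5   1   6  21  56
  6   1   7  28  84

10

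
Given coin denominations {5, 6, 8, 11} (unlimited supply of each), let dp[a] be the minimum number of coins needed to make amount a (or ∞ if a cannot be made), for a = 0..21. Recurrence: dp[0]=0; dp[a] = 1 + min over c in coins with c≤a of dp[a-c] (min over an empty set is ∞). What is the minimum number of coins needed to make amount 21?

3

 a  0  1  2  3  4  5  6  7  8  9 10 11 12 13 14 15 16 17 18 19 20 21
dp  0  -  -  -  -  1  1  -  1  -  2  1  2  2  2  3  2  2  3  2  3  3
(- denotes ∞ / unreachable)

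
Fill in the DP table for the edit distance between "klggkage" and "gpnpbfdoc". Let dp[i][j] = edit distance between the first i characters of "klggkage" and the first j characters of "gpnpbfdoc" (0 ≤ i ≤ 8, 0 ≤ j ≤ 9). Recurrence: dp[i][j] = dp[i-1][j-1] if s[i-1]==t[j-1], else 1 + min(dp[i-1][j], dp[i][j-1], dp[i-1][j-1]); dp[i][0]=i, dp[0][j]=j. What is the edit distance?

   ''  g  p  n  p  b  f  d  o  c
''  0  1  2  3  4  5  6  7  8  9
 k  1  1  2  3  4  5  6  7  8  9
 l  2  2  2  3  4  5  6  7  8  9
 g  3  2  3  3  4  5  6  7  8  9
 g  4  3  3  4  4  5  6  7  8  9
 k  5  4  4  4  5  5  6  7  8  9
 a  6  5  5  5  5  6  6  7  8  9
 g  7  6  6  6  6  6  7  7  8  9
 e  8  7  7  7  7  7  7  8  8  9

9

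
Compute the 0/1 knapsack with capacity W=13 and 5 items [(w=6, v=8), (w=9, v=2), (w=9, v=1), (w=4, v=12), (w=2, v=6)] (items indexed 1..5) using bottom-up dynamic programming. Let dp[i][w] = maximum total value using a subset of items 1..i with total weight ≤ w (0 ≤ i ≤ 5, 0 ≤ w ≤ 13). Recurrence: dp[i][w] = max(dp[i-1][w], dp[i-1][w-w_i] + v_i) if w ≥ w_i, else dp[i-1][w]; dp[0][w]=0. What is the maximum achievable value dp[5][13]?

26

i\w   0   1   2   3   4   5   6   7   8   9  10  11  12  13
  0   0   0   0   0   0   0   0   0   0   0   0   0   0   0
  1   0   0   0   0   0   0   8   8   8   8   8   8   8   8
  2   0   0   0   0   0   0   8   8   8   8   8   8   8   8
  3   0   0   0   0   0   0   8   8   8   8   8   8   8   8
  4   0   0   0   0  12  12  12  12  12  12  20  20  20  20
  5   0   0   6   6  12  12  18  18  18  18  20  20  26  26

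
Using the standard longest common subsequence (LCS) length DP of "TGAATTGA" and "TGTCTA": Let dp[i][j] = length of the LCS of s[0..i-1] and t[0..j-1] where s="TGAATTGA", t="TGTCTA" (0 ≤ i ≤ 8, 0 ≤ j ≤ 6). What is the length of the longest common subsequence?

   ''  T  G  T  C  T  A
''  0  0  0  0  0  0  0
 T  0  1  1  1  1  1  1
 G  0  1  2  2  2  2  2
 A  0  1  2  2  2  2  3
 A  0  1  2  2  2  2  3
 T  0  1  2  3  3  3  3
 T  0  1  2  3  3  4  4
 G  0  1  2  3  3  4  4
 A  0  1  2  3  3  4  5

5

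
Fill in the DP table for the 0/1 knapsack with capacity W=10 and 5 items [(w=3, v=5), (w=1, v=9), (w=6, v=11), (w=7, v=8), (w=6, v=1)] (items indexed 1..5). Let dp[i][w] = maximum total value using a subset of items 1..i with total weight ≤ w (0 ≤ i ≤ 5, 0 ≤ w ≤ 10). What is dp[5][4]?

i\w   0   1   2   3   4   5   6   7   8   9  10
  0   0   0   0   0   0   0   0   0   0   0   0
  1   0   0   0   5   5   5   5   5   5   5   5
  2   0   9   9   9  14  14  14  14  14  14  14
  3   0   9   9   9  14  14  14  20  20  20  25
  4   0   9   9   9  14  14  14  20  20  20  25
  5   0   9   9   9  14  14  14  20  20  20  25

14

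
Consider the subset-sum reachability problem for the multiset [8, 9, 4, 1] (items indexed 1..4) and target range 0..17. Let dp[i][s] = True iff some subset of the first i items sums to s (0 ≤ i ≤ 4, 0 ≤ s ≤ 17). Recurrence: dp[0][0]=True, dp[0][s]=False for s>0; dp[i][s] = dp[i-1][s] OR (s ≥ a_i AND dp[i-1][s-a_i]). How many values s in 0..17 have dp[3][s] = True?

7

i\s   0   1   2   3   4   5   6   7   8   9  10  11  12  13  14  15  16  17
  0   T   F   F   F   F   F   F   F   F   F   F   F   F   F   F   F   F   F
  1   T   F   F   F   F   F   F   F   T   F   F   F   F   F   F   F   F   F
  2   T   F   F   F   F   F   F   F   T   T   F   F   F   F   F   F   F   T
  3   T   F   F   F   T   F   F   F   T   T   F   F   T   T   F   F   F   T
  4   T   T   F   F   T   T   F   F   T   T   T   F   T   T   T   F   F   T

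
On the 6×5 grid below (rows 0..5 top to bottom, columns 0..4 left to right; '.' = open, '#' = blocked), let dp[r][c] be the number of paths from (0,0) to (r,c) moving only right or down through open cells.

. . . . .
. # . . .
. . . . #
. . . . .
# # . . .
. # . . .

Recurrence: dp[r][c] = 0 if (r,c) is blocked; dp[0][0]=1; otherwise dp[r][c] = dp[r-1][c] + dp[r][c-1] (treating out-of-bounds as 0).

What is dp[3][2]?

4

r\c   0   1   2   3   4
  0   1   1   1   1   1
  1   1   0   1   2   3
  2   1   1   2   4   0
  3   1   2   4   8   8
  4   0   0   4  12  20
  5   0   0   4  16  36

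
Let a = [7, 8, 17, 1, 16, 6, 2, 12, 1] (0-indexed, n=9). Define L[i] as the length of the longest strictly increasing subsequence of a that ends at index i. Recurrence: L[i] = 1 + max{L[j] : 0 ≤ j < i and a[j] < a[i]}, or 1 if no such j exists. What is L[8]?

1

   i    0    1    2    3    4    5    6    7    8
a[i]    7    8   17    1   16    6    2   12    1
L[i]    1    2    3    1    3    2    2    3    1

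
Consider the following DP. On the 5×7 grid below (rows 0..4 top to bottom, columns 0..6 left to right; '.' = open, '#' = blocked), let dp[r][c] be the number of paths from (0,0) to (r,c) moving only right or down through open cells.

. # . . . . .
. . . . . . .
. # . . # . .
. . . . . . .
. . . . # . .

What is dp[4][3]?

r\c   0   1   2   3   4   5   6
  0   1   0   0   0   0   0   0
  1   1   1   1   1   1   1   1
  2   1   0   1   2   0   1   2
  3   1   1   2   4   4   5   7
  4   1   2   4   8   0   5  12

8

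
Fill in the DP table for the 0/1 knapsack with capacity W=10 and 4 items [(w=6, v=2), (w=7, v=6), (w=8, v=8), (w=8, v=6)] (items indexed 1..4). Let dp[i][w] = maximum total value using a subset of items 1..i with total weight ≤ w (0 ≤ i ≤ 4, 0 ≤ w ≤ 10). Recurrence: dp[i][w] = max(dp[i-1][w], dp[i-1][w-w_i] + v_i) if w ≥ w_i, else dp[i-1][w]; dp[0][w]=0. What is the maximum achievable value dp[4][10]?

8

i\w   0   1   2   3   4   5   6   7   8   9  10
  0   0   0   0   0   0   0   0   0   0   0   0
  1   0   0   0   0   0   0   2   2   2   2   2
  2   0   0   0   0   0   0   2   6   6   6   6
  3   0   0   0   0   0   0   2   6   8   8   8
  4   0   0   0   0   0   0   2   6   8   8   8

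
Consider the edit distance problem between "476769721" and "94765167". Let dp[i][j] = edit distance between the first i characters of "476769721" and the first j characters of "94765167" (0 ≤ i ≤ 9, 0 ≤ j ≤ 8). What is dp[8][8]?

5

   ''  9  4  7  6  5  1  6  7
''  0  1  2  3  4  5  6  7  8
 4  1  1  1  2  3  4  5  6  7
 7  2  2  2  1  2  3  4  5  6
 6  3  3  3  2  1  2  3  4  5
 7  4  4  4  3  2  2  3  4  4
 6  5  5  5  4  3  3  3  3  4
 9  6  5  6  5  4  4  4  4  4
 7  7  6  6  6  5  5  5  5  4
 2  8  7  7  7  6  6  6  6  5
 1  9  8  8  8  7  7  6  7  6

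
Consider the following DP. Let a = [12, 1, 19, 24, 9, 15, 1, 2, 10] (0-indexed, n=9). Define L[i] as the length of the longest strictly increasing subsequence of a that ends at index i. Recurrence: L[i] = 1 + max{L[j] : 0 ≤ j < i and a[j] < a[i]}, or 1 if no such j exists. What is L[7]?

2

   i    0    1    2    3    4    5    6    7    8
a[i]   12    1   19   24    9   15    1    2   10
L[i]    1    1    2    3    2    3    1    2    3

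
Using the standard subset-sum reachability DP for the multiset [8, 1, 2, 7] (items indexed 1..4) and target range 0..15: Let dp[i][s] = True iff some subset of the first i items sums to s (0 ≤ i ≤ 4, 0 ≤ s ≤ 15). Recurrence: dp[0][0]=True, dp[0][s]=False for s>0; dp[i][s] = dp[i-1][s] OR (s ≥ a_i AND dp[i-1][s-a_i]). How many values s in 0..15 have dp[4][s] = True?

10

i\s   0   1   2   3   4   5   6   7   8   9  10  11  12  13  14  15
  0   T   F   F   F   F   F   F   F   F   F   F   F   F   F   F   F
  1   T   F   F   F   F   F   F   F   T   F   F   F   F   F   F   F
  2   T   T   F   F   F   F   F   F   T   T   F   F   F   F   F   F
  3   T   T   T   T   F   F   F   F   T   T   T   T   F   F   F   F
  4   T   T   T   T   F   F   F   T   T   T   T   T   F   F   F   T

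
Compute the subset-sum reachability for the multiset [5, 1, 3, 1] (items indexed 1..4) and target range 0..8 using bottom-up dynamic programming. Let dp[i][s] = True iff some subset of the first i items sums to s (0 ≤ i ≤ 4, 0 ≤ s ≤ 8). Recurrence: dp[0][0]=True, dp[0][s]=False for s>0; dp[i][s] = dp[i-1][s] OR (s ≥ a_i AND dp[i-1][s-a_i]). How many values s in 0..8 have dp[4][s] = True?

9

i\s   0   1   2   3   4   5   6   7   8
  0   T   F   F   F   F   F   F   F   F
  1   T   F   F   F   F   T   F   F   F
  2   T   T   F   F   F   T   T   F   F
  3   T   T   F   T   T   T   T   F   T
  4   T   T   T   T   T   T   T   T   T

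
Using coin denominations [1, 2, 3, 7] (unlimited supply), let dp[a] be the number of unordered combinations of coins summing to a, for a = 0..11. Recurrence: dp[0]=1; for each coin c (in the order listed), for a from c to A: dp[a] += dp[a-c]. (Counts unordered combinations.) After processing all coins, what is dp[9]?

14

after  coin     0     1     2     3     4     5     6     7     8     9    10    11
          1     1     1     1     1     1     1     1     1     1     1     1     1
          2     1     1     2     2     3     3     4     4     5     5     6     6
          3     1     1     2     3     4     5     7     8    10    12    14    16
          7     1     1     2     3     4     5     7     9    11    14    17    20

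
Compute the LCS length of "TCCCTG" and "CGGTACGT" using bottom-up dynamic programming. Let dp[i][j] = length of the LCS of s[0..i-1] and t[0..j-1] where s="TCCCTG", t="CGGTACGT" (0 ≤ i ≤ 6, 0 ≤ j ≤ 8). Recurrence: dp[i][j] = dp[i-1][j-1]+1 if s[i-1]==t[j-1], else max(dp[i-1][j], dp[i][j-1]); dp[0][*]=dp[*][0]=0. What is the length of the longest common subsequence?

3

   ''  C  G  G  T  A  C  G  T
''  0  0  0  0  0  0  0  0  0
 T  0  0  0  0  1  1  1  1  1
 C  0  1  1  1  1  1  2  2  2
 C  0  1  1  1  1  1  2  2  2
 C  0  1  1  1  1  1  2  2  2
 T  0  1  1  1  2  2  2  2  3
 G  0  1  2  2  2  2  2  3  3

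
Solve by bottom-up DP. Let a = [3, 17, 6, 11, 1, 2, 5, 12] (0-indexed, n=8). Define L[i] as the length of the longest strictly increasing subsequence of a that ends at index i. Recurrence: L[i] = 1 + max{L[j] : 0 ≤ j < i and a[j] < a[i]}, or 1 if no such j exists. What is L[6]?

   i    0    1    2    3    4    5    6    7
a[i]    3   17    6   11    1    2    5   12
L[i]    1    2    2    3    1    2    3    4

3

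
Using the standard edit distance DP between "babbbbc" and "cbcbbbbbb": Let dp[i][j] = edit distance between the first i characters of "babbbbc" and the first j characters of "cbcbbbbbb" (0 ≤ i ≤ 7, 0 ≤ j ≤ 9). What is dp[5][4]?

3

   ''  c  b  c  b  b  b  b  b  b
''  0  1  2  3  4  5  6  7  8  9
 b  1  1  1  2  3  4  5  6  7  8
 a  2  2  2  2  3  4  5  6  7  8
 b  3  3  2  3  2  3  4  5  6  7
 b  4  4  3  3  3  2  3  4  5  6
 b  5  5  4  4  3  3  2  3  4  5
 b  6  6  5  5  4  3  3  2  3  4
 c  7  6  6  5  5  4  4  3  3  4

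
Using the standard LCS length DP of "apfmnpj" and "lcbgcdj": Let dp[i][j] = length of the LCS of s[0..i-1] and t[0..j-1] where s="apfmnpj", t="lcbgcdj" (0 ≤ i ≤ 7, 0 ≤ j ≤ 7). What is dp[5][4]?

   ''  l  c  b  g  c  d  j
''  0  0  0  0  0  0  0  0
 a  0  0  0  0  0  0  0  0
 p  0  0  0  0  0  0  0  0
 f  0  0  0  0  0  0  0  0
 m  0  0  0  0  0  0  0  0
 n  0  0  0  0  0  0  0  0
 p  0  0  0  0  0  0  0  0
 j  0  0  0  0  0  0  0  1

0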